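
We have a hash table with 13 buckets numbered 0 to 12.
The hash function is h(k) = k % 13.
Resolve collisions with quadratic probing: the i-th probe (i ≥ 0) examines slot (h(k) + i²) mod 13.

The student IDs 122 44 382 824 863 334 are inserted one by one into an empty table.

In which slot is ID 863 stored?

122 hashes to 5; slot 5 is free → place at 5.
44 hashes to 5; 5 taken → place at 6.
382 hashes to 5; 5,6 taken → place at 9.
824 hashes to 5; 5,6,9 taken → place at 1.
863 hashes to 5; 5,6,9,1 taken → place at 8.
334 hashes to 9; 9 taken → place at 10.
Table: [∅, 824, ∅, ∅, ∅, 122, 44, ∅, 863, 382, 334, ∅, ∅]

8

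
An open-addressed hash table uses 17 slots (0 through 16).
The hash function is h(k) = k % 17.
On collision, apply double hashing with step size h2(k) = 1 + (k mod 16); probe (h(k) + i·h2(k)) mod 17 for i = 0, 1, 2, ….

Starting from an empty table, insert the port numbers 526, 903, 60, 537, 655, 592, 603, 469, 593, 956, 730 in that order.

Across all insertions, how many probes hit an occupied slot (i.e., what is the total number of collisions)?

526 hashes to 16; slot 16 is free => place at 16.
903 hashes to 2; slot 2 is free => place at 2.
60 hashes to 9; slot 9 is free => place at 9.
537 hashes to 10; slot 10 is free => place at 10.
655 hashes to 9, h2=16; 9 taken => place at 8.
592 hashes to 14; slot 14 is free => place at 14.
603 hashes to 8, h2=12; 8 taken => place at 3.
469 hashes to 10, h2=6; 10,16 taken => place at 5.
593 hashes to 15; slot 15 is free => place at 15.
956 hashes to 4; slot 4 is free => place at 4.
730 hashes to 16, h2=11; 16,10,4,15,9,3,14,8,2 taken => place at 13.
Table: [-, -, 903, 603, 956, 469, -, -, 655, 60, 537, -, -, 730, 592, 593, 526]

13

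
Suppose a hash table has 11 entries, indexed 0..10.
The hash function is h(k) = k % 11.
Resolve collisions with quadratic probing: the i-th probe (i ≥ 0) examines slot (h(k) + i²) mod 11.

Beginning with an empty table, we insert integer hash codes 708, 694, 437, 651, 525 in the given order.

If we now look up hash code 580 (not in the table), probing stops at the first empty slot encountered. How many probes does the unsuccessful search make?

708 hashes to 4; slot 4 is free → place at 4.
694 hashes to 1; slot 1 is free → place at 1.
437 hashes to 8; slot 8 is free → place at 8.
651 hashes to 2; slot 2 is free → place at 2.
525 hashes to 8; 8 taken → place at 9.
Table: [., 694, 651, ., 708, ., ., ., 437, 525, .]
Lookup 580: h=8, probe 8,9,1,6 → slot 6 empty, not found.

4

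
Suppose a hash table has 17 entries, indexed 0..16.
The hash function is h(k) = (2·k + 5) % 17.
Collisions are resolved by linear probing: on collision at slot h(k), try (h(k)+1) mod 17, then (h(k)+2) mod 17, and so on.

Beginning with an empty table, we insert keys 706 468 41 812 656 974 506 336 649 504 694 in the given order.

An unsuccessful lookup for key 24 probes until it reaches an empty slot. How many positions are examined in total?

2

Insert 706: h=6, slot 6 empty → index 6.
Insert 468: h=6, slot 6 occupied → index 7.
Insert 41: h=2, slot 2 empty → index 2.
Insert 812: h=14, slot 14 empty → index 14.
Insert 656: h=8, slot 8 empty → index 8.
Insert 974: h=15, slot 15 empty → index 15.
Insert 506: h=14, slots 14,15 occupied → index 16.
Insert 336: h=14, slots 14,15,16 occupied → index 0.
Insert 649: h=11, slot 11 empty → index 11.
Insert 504: h=10, slot 10 empty → index 10.
Insert 694: h=16, slots 16,0 occupied → index 1.
Table: [336, 694, 41, —, —, —, 706, 468, 656, —, 504, 649, —, —, 812, 974, 506]
Lookup 24: h=2, probe 2,3 → slot 3 empty, not found.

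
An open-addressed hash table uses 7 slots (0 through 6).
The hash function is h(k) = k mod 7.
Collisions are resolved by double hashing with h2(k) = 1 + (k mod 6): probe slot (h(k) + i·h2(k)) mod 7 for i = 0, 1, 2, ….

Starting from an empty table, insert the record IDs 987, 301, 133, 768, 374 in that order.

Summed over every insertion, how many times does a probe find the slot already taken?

3

987: h=0 -> slot 0
301: h=0, h2=2, probe 0,2 -> slot 2
133: h=0, h2=2, probe 0,2,4 -> slot 4
768: h=5 -> slot 5
374: h=3 -> slot 3
Table: [987, ., 301, 374, 133, 768, .]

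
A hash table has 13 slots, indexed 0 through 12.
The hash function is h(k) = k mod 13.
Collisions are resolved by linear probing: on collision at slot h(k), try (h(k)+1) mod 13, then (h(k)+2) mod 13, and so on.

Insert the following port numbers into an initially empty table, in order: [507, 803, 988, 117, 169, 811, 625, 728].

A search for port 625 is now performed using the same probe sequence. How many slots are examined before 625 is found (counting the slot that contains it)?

507 hashes to 0; slot 0 is free => place at 0.
803 hashes to 10; slot 10 is free => place at 10.
988 hashes to 0; 0 taken => place at 1.
117 hashes to 0; 0,1 taken => place at 2.
169 hashes to 0; 0,1,2 taken => place at 3.
811 hashes to 5; slot 5 is free => place at 5.
625 hashes to 1; 1,2,3 taken => place at 4.
728 hashes to 0; 0,1,2,3,4,5 taken => place at 6.
Table: [507, 988, 117, 169, 625, 811, 728, -, -, -, 803, -, -]
Lookup 625: h=1, probe 1,2,3,4 → found at 4.

4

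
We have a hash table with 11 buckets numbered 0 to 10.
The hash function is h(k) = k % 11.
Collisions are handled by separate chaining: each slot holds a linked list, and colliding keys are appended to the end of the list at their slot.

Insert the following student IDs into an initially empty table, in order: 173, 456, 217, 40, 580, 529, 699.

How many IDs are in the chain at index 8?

3

Insert 173: h=8, bucket 8 empty -> new chain.
Insert 456: h=5, bucket 5 empty -> new chain.
Insert 217: h=8, bucket 8 nonempty -> append to chain.
Insert 40: h=7, bucket 7 empty -> new chain.
Insert 580: h=8, bucket 8 nonempty -> append to chain.
Insert 529: h=1, bucket 1 empty -> new chain.
Insert 699: h=6, bucket 6 empty -> new chain.
Final buckets:
0: —
1: 529
2: —
3: —
4: —
5: 456
6: 699
7: 40
8: 173 -> 217 -> 580
9: —
10: —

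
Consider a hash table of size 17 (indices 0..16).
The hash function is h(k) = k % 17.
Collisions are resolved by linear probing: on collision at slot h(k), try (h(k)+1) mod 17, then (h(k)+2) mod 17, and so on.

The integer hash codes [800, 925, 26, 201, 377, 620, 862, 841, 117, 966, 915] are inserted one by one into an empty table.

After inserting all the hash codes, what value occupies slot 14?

800 hashes to 1; slot 1 is free -> place at 1.
925 hashes to 7; slot 7 is free -> place at 7.
26 hashes to 9; slot 9 is free -> place at 9.
201 hashes to 14; slot 14 is free -> place at 14.
377 hashes to 3; slot 3 is free -> place at 3.
620 hashes to 8; slot 8 is free -> place at 8.
862 hashes to 12; slot 12 is free -> place at 12.
841 hashes to 8; 8,9 taken -> place at 10.
117 hashes to 15; slot 15 is free -> place at 15.
966 hashes to 14; 14,15 taken -> place at 16.
915 hashes to 14; 14,15,16 taken -> place at 0.
Table: [915, 800, -, 377, -, -, -, 925, 620, 26, 841, -, 862, -, 201, 117, 966]

201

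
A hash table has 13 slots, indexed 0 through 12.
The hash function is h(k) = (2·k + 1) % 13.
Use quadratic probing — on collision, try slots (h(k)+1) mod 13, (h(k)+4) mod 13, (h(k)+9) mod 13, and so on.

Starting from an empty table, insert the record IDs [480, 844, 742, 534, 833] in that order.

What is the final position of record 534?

480: h=12 => slot 12
844: h=12, probe 12,0 => slot 0
742: h=3 => slot 3
534: h=3, probe 3,4 => slot 4
833: h=3, probe 3,4,7 => slot 7
Table: [844, _, _, 742, 534, _, _, 833, _, _, _, _, 480]

4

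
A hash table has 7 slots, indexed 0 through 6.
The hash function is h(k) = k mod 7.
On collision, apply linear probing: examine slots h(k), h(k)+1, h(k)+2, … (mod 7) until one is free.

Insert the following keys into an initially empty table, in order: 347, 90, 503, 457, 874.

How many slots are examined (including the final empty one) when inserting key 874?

3

347 hashes to 4; slot 4 is free → place at 4.
90 hashes to 6; slot 6 is free → place at 6.
503 hashes to 6; 6 taken → place at 0.
457 hashes to 2; slot 2 is free → place at 2.
874 hashes to 6; 6,0 taken → place at 1.
Table: [503, 874, 457, -, 347, -, 90]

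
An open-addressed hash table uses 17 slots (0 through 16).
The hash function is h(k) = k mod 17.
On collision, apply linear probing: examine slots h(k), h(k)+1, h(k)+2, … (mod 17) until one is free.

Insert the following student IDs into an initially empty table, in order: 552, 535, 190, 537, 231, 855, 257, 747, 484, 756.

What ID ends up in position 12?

484

Insert 552: h=8, slot 8 empty → index 8.
Insert 535: h=8, slot 8 occupied → index 9.
Insert 190: h=3, slot 3 empty → index 3.
Insert 537: h=10, slot 10 empty → index 10.
Insert 231: h=10, slot 10 occupied → index 11.
Insert 855: h=5, slot 5 empty → index 5.
Insert 257: h=2, slot 2 empty → index 2.
Insert 747: h=16, slot 16 empty → index 16.
Insert 484: h=8, slots 8,9,10,11 occupied → index 12.
Insert 756: h=8, slots 8,9,10,11,12 occupied → index 13.
Table: [∅, ∅, 257, 190, ∅, 855, ∅, ∅, 552, 535, 537, 231, 484, 756, ∅, ∅, 747]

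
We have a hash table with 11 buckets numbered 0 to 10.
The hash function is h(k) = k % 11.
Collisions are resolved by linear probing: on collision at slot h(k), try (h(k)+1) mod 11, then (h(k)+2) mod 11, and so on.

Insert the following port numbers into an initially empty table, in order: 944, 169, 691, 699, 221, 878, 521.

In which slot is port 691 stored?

10

944: h=9 => slot 9
169: h=4 => slot 4
691: h=9, probe 9,10 => slot 10
699: h=6 => slot 6
221: h=1 => slot 1
878: h=9, probe 9,10,0 => slot 0
521: h=4, probe 4,5 => slot 5
Table: [878, 221, ., ., 169, 521, 699, ., ., 944, 691]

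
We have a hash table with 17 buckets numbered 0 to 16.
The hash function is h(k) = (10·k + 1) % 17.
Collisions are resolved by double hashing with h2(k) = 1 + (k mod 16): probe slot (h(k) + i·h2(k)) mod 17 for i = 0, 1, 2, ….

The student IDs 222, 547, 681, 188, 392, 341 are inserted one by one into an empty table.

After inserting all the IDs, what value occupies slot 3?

222 hashes to 11; slot 11 is free => place at 11.
547 hashes to 14; slot 14 is free => place at 14.
681 hashes to 11, h2=10; 11 taken => place at 4.
188 hashes to 11, h2=13; 11 taken => place at 7.
392 hashes to 11, h2=9; 11 taken => place at 3.
341 hashes to 11, h2=6; 11 taken => place at 0.
Table: [341, ., ., 392, 681, ., ., 188, ., ., ., 222, ., ., 547, ., .]

392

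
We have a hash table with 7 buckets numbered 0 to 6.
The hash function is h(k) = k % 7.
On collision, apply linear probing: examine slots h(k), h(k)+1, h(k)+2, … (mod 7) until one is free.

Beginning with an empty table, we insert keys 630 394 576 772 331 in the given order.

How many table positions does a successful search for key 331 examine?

4

Insert 630: h=0, slot 0 empty => index 0.
Insert 394: h=2, slot 2 empty => index 2.
Insert 576: h=2, slot 2 occupied => index 3.
Insert 772: h=2, slots 2,3 occupied => index 4.
Insert 331: h=2, slots 2,3,4 occupied => index 5.
Table: [630, _, 394, 576, 772, 331, _]
Lookup 331: h=2, probe 2,3,4,5 → found at 5.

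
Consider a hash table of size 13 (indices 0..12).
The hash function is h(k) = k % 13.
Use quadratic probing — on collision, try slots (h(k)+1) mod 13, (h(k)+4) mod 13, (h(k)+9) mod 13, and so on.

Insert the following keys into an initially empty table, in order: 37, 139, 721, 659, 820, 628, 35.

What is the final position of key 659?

37: h=11 -> slot 11
139: h=9 -> slot 9
721: h=6 -> slot 6
659: h=9, probe 9,10 -> slot 10
820: h=1 -> slot 1
628: h=4 -> slot 4
35: h=9, probe 9,10,0 -> slot 0
Table: [35, 820, -, -, 628, -, 721, -, -, 139, 659, 37, -]

10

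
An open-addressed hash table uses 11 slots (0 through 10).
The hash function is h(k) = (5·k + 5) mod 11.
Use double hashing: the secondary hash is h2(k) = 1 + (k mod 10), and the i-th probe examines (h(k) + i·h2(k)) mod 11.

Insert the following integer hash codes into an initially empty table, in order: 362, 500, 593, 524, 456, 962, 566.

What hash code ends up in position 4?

593

362 hashes to 0; slot 0 is free -> place at 0.
500 hashes to 8; slot 8 is free -> place at 8.
593 hashes to 0, h2=4; 0 taken -> place at 4.
524 hashes to 7; slot 7 is free -> place at 7.
456 hashes to 8, h2=7; 8,4,0,7 taken -> place at 3.
962 hashes to 8, h2=3; 8,0,3 taken -> place at 6.
566 hashes to 8, h2=7; 8,4,0,7,3 taken -> place at 10.
Table: [362, -, -, 456, 593, -, 962, 524, 500, -, 566]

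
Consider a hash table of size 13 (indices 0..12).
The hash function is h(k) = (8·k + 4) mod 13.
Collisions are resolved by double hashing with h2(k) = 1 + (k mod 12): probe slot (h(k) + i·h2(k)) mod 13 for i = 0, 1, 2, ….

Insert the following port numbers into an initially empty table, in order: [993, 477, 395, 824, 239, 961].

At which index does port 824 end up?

Insert 993: h=5, slot 5 empty => index 5.
Insert 477: h=11, slot 11 empty => index 11.
Insert 395: h=5, h2=12, slot 5 occupied => index 4.
Insert 824: h=5, h2=9, slot 5 occupied => index 1.
Insert 239: h=5, h2=12, slots 5,4 occupied => index 3.
Insert 961: h=9, slot 9 empty => index 9.
Table: [∅, 824, ∅, 239, 395, 993, ∅, ∅, ∅, 961, ∅, 477, ∅]

1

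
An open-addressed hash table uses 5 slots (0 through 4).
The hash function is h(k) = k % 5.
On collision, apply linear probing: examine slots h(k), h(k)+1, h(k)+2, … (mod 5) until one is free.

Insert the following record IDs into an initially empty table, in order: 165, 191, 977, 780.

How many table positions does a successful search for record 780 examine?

4

165 hashes to 0; slot 0 is free => place at 0.
191 hashes to 1; slot 1 is free => place at 1.
977 hashes to 2; slot 2 is free => place at 2.
780 hashes to 0; 0,1,2 taken => place at 3.
Table: [165, 191, 977, 780, .]
Lookup 780: h=0, probe 0,1,2,3 → found at 3.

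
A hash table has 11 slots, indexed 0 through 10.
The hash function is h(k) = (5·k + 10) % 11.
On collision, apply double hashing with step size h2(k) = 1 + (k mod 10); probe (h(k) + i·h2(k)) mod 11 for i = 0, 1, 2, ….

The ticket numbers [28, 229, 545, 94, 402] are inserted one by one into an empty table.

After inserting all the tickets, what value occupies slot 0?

28 hashes to 7; slot 7 is free => place at 7.
229 hashes to 0; slot 0 is free => place at 0.
545 hashes to 7, h2=6; 7 taken => place at 2.
94 hashes to 7, h2=5; 7 taken => place at 1.
402 hashes to 7, h2=3; 7 taken => place at 10.
Table: [229, 94, 545, ∅, ∅, ∅, ∅, 28, ∅, ∅, 402]

229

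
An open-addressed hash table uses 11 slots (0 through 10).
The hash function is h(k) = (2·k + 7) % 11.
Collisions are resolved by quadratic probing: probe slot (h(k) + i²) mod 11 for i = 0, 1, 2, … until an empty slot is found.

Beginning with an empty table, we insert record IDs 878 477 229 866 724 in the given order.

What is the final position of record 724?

8

878: h=3 => slot 3
477: h=4 => slot 4
229: h=3, probe 3,4,7 => slot 7
866: h=1 => slot 1
724: h=3, probe 3,4,7,1,8 => slot 8
Table: [_, 866, _, 878, 477, _, _, 229, 724, _, _]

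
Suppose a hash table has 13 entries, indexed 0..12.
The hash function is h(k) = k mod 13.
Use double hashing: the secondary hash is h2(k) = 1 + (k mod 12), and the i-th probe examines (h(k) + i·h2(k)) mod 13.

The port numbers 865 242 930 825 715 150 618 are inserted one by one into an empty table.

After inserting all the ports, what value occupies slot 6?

825

Insert 865: h=7, slot 7 empty => index 7.
Insert 242: h=8, slot 8 empty => index 8.
Insert 930: h=7, h2=7, slot 7 occupied => index 1.
Insert 825: h=6, slot 6 empty => index 6.
Insert 715: h=0, slot 0 empty => index 0.
Insert 150: h=7, h2=7, slots 7,1,8 occupied => index 2.
Insert 618: h=7, h2=7, slots 7,1,8,2 occupied => index 9.
Table: [715, 930, 150, ., ., ., 825, 865, 242, 618, ., ., .]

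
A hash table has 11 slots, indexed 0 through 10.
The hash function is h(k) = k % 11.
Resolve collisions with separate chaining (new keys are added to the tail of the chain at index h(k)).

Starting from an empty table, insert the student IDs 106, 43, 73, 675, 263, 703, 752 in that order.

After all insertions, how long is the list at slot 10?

3

Insert 106: h=7, bucket 7 empty -> new chain.
Insert 43: h=10, bucket 10 empty -> new chain.
Insert 73: h=7, bucket 7 nonempty -> append to chain.
Insert 675: h=4, bucket 4 empty -> new chain.
Insert 263: h=10, bucket 10 nonempty -> append to chain.
Insert 703: h=10, bucket 10 nonempty -> append to chain.
Insert 752: h=4, bucket 4 nonempty -> append to chain.
Final buckets:
0: -
1: -
2: -
3: -
4: 675 -> 752
5: -
6: -
7: 106 -> 73
8: -
9: -
10: 43 -> 263 -> 703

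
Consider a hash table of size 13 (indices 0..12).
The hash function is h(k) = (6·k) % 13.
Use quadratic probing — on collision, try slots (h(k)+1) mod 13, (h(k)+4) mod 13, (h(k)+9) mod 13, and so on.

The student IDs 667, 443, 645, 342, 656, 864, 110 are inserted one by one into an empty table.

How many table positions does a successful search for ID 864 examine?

3

667 hashes to 11; slot 11 is free -> place at 11.
443 hashes to 6; slot 6 is free -> place at 6.
645 hashes to 9; slot 9 is free -> place at 9.
342 hashes to 11; 11 taken -> place at 12.
656 hashes to 10; slot 10 is free -> place at 10.
864 hashes to 10; 10,11 taken -> place at 1.
110 hashes to 10; 10,11,1,6 taken -> place at 0.
Table: [110, 864, -, -, -, -, 443, -, -, 645, 656, 667, 342]
Lookup 864: h=10, probe 10,11,1 → found at 1.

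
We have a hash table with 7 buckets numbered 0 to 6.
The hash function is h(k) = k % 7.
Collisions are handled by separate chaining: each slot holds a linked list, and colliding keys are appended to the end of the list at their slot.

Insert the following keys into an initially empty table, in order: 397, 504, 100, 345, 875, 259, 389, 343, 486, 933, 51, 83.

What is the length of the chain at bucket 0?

Insert 397: h=5, bucket 5 empty -> new chain.
Insert 504: h=0, bucket 0 empty -> new chain.
Insert 100: h=2, bucket 2 empty -> new chain.
Insert 345: h=2, bucket 2 nonempty -> append to chain.
Insert 875: h=0, bucket 0 nonempty -> append to chain.
Insert 259: h=0, bucket 0 nonempty -> append to chain.
Insert 389: h=4, bucket 4 empty -> new chain.
Insert 343: h=0, bucket 0 nonempty -> append to chain.
Insert 486: h=3, bucket 3 empty -> new chain.
Insert 933: h=2, bucket 2 nonempty -> append to chain.
Insert 51: h=2, bucket 2 nonempty -> append to chain.
Insert 83: h=6, bucket 6 empty -> new chain.
Final buckets:
0: 504 -> 875 -> 259 -> 343
1: —
2: 100 -> 345 -> 933 -> 51
3: 486
4: 389
5: 397
6: 83

4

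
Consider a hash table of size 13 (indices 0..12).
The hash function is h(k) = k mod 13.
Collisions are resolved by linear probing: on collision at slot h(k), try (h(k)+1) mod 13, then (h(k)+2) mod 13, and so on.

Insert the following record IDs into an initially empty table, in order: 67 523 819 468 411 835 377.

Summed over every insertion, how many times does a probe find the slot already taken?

7

Insert 67: h=2, slot 2 empty → index 2.
Insert 523: h=3, slot 3 empty → index 3.
Insert 819: h=0, slot 0 empty → index 0.
Insert 468: h=0, slot 0 occupied → index 1.
Insert 411: h=8, slot 8 empty → index 8.
Insert 835: h=3, slot 3 occupied → index 4.
Insert 377: h=0, slots 0,1,2,3,4 occupied → index 5.
Table: [819, 468, 67, 523, 835, 377, —, —, 411, —, —, —, —]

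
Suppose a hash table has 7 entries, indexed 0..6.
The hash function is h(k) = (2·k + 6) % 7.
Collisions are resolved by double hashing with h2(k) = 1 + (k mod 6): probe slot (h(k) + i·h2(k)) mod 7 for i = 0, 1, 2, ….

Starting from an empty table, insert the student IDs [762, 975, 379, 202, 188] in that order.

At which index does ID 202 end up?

2

762: h=4 -> slot 4
975: h=3 -> slot 3
379: h=1 -> slot 1
202: h=4, h2=5, probe 4,2 -> slot 2
188: h=4, h2=3, probe 4,0 -> slot 0
Table: [188, 379, 202, 975, 762, ∅, ∅]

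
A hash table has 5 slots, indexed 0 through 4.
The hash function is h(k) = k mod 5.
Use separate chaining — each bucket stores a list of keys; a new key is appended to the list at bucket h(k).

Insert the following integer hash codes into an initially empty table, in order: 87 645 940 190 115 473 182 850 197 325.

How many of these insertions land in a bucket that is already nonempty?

7

87 -> bucket 2
645 -> bucket 0
940 -> bucket 0 (collision)
190 -> bucket 0 (collision)
115 -> bucket 0 (collision)
473 -> bucket 3
182 -> bucket 2 (collision)
850 -> bucket 0 (collision)
197 -> bucket 2 (collision)
325 -> bucket 0 (collision)
Final buckets:
0: 645 -> 940 -> 190 -> 115 -> 850 -> 325
1: _
2: 87 -> 182 -> 197
3: 473
4: _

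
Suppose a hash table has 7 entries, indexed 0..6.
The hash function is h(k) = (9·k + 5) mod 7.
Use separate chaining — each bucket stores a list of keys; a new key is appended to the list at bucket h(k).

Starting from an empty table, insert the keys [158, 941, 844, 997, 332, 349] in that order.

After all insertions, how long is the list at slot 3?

1

Insert 158: h=6, bucket 6 empty -> new chain.
Insert 941: h=4, bucket 4 empty -> new chain.
Insert 844: h=6, bucket 6 nonempty -> append to chain.
Insert 997: h=4, bucket 4 nonempty -> append to chain.
Insert 332: h=4, bucket 4 nonempty -> append to chain.
Insert 349: h=3, bucket 3 empty -> new chain.
Final buckets:
0: _
1: _
2: _
3: 349
4: 941 -> 997 -> 332
5: _
6: 158 -> 844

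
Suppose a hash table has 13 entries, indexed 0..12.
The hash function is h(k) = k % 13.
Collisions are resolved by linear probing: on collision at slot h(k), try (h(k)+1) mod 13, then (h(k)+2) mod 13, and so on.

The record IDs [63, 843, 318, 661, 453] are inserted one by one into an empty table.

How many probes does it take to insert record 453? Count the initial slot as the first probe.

4

63: h=11 -> slot 11
843: h=11, probe 11,12 -> slot 12
318: h=6 -> slot 6
661: h=11, probe 11,12,0 -> slot 0
453: h=11, probe 11,12,0,1 -> slot 1
Table: [661, 453, —, —, —, —, 318, —, —, —, —, 63, 843]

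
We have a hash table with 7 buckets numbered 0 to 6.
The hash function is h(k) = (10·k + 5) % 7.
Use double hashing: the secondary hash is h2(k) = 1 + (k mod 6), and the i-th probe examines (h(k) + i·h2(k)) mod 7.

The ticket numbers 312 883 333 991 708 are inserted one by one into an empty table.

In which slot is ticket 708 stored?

312 hashes to 3; slot 3 is free -> place at 3.
883 hashes to 1; slot 1 is free -> place at 1.
333 hashes to 3, h2=4; 3 taken -> place at 0.
991 hashes to 3, h2=2; 3 taken -> place at 5.
708 hashes to 1, h2=1; 1 taken -> place at 2.
Table: [333, 883, 708, 312, ., 991, .]

2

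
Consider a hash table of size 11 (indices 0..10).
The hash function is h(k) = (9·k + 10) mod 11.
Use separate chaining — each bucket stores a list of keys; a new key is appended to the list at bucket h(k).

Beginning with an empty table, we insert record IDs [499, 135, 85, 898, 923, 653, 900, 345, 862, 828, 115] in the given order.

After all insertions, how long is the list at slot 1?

499 -> bucket 2
135 -> bucket 4
85 -> bucket 5
898 -> bucket 7
923 -> bucket 1
653 -> bucket 2 (collision)
900 -> bucket 3
345 -> bucket 2 (collision)
862 -> bucket 2 (collision)
828 -> bucket 4 (collision)
115 -> bucket 0
Final buckets:
0: 115
1: 923
2: 499 -> 653 -> 345 -> 862
3: 900
4: 135 -> 828
5: 85
6: ∅
7: 898
8: ∅
9: ∅
10: ∅

1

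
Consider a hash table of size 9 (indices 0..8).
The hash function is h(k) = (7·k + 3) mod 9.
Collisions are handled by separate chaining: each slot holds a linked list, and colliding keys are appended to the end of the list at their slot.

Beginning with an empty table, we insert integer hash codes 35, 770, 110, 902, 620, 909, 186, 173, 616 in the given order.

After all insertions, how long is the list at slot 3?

1

35 -> bucket 5
770 -> bucket 2
110 -> bucket 8
902 -> bucket 8 (collision)
620 -> bucket 5 (collision)
909 -> bucket 3
186 -> bucket 0
173 -> bucket 8 (collision)
616 -> bucket 4
Final buckets:
0: 186
1: -
2: 770
3: 909
4: 616
5: 35 -> 620
6: -
7: -
8: 110 -> 902 -> 173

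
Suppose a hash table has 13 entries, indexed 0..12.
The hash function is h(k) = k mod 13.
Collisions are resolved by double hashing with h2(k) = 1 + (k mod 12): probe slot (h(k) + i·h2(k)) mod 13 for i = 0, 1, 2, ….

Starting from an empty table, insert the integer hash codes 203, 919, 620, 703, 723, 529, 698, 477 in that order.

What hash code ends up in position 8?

203

203 hashes to 8; slot 8 is free → place at 8.
919 hashes to 9; slot 9 is free → place at 9.
620 hashes to 9, h2=9; 9 taken → place at 5.
703 hashes to 1; slot 1 is free → place at 1.
723 hashes to 8, h2=4; 8 taken → place at 12.
529 hashes to 9, h2=2; 9 taken → place at 11.
698 hashes to 9, h2=3; 9,12 taken → place at 2.
477 hashes to 9, h2=10; 9 taken → place at 6.
Table: [., 703, 698, ., ., 620, 477, ., 203, 919, ., 529, 723]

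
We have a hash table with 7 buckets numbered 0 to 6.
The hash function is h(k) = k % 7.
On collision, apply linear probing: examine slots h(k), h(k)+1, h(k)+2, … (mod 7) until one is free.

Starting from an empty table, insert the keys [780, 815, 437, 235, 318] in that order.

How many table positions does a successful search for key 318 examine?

780: h=3 => slot 3
815: h=3, probe 3,4 => slot 4
437: h=3, probe 3,4,5 => slot 5
235: h=4, probe 4,5,6 => slot 6
318: h=3, probe 3,4,5,6,0 => slot 0
Table: [318, -, -, 780, 815, 437, 235]
Lookup 318: h=3, probe 3,4,5,6,0 → found at 0.

5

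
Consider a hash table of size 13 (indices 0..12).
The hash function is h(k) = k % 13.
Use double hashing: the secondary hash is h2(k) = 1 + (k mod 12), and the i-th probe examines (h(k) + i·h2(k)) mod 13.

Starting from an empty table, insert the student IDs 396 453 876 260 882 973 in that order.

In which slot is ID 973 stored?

2

396: h=6 → slot 6
453: h=11 → slot 11
876: h=5 → slot 5
260: h=0 → slot 0
882: h=11, h2=7, probe 11,5,12 → slot 12
973: h=11, h2=2, probe 11,0,2 → slot 2
Table: [260, -, 973, -, -, 876, 396, -, -, -, -, 453, 882]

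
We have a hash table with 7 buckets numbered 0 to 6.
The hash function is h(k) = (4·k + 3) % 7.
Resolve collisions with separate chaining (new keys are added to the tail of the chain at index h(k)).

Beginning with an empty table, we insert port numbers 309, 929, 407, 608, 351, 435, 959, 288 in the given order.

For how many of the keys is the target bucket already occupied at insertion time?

4

Insert 309: h=0, bucket 0 empty → new chain.
Insert 929: h=2, bucket 2 empty → new chain.
Insert 407: h=0, bucket 0 nonempty → append to chain.
Insert 608: h=6, bucket 6 empty → new chain.
Insert 351: h=0, bucket 0 nonempty → append to chain.
Insert 435: h=0, bucket 0 nonempty → append to chain.
Insert 959: h=3, bucket 3 empty → new chain.
Insert 288: h=0, bucket 0 nonempty → append to chain.
Final buckets:
0: 309 -> 407 -> 351 -> 435 -> 288
1: —
2: 929
3: 959
4: —
5: —
6: 608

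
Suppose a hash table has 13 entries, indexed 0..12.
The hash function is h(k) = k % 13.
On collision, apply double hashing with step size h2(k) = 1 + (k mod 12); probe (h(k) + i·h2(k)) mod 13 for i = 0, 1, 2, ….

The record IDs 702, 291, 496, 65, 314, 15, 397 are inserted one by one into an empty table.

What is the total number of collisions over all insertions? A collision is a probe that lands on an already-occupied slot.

702 hashes to 0; slot 0 is free → place at 0.
291 hashes to 5; slot 5 is free → place at 5.
496 hashes to 2; slot 2 is free → place at 2.
65 hashes to 0, h2=6; 0 taken → place at 6.
314 hashes to 2, h2=3; 2,5 taken → place at 8.
15 hashes to 2, h2=4; 2,6 taken → place at 10.
397 hashes to 7; slot 7 is free → place at 7.
Table: [702, ∅, 496, ∅, ∅, 291, 65, 397, 314, ∅, 15, ∅, ∅]

5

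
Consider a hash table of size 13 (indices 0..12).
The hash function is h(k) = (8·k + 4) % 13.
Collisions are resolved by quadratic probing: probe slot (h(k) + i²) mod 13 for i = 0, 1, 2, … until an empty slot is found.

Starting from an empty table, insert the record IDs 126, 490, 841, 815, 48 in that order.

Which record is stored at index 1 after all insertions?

48

Insert 126: h=11, slot 11 empty -> index 11.
Insert 490: h=11, slot 11 occupied -> index 12.
Insert 841: h=11, slots 11,12 occupied -> index 2.
Insert 815: h=11, slots 11,12,2 occupied -> index 7.
Insert 48: h=11, slots 11,12,2,7 occupied -> index 1.
Table: [-, 48, 841, -, -, -, -, 815, -, -, -, 126, 490]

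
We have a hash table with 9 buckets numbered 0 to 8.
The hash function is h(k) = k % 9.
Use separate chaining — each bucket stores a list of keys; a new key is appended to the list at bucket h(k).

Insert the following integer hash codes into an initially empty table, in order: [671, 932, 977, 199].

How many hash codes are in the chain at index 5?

3

671 → bucket 5
932 → bucket 5 (collision)
977 → bucket 5 (collision)
199 → bucket 1
Final buckets:
0: —
1: 199
2: —
3: —
4: —
5: 671 -> 932 -> 977
6: —
7: —
8: —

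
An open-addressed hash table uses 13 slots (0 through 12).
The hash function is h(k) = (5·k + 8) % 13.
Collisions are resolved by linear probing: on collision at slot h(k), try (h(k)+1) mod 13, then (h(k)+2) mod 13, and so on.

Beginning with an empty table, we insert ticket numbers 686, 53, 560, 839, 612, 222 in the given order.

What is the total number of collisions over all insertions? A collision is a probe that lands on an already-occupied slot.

6

686: h=6 → slot 6
53: h=0 → slot 0
560: h=0, probe 0,1 → slot 1
839: h=4 → slot 4
612: h=0, probe 0,1,2 → slot 2
222: h=0, probe 0,1,2,3 → slot 3
Table: [53, 560, 612, 222, 839, -, 686, -, -, -, -, -, -]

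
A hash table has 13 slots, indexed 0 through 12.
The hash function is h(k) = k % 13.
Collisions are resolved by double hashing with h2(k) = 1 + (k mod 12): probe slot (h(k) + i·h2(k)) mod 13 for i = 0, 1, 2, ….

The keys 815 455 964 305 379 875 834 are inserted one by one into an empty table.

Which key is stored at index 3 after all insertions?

834

Insert 815: h=9, slot 9 empty -> index 9.
Insert 455: h=0, slot 0 empty -> index 0.
Insert 964: h=2, slot 2 empty -> index 2.
Insert 305: h=6, slot 6 empty -> index 6.
Insert 379: h=2, h2=8, slot 2 occupied -> index 10.
Insert 875: h=4, slot 4 empty -> index 4.
Insert 834: h=2, h2=7, slots 2,9 occupied -> index 3.
Table: [455, -, 964, 834, 875, -, 305, -, -, 815, 379, -, -]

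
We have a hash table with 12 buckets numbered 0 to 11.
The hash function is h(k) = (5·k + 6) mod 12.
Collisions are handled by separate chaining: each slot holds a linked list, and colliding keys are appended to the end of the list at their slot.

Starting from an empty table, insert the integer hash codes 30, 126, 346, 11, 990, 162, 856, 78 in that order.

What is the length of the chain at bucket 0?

30 -> bucket 0
126 -> bucket 0 (collision)
346 -> bucket 8
11 -> bucket 1
990 -> bucket 0 (collision)
162 -> bucket 0 (collision)
856 -> bucket 2
78 -> bucket 0 (collision)
Final buckets:
0: 30 -> 126 -> 990 -> 162 -> 78
1: 11
2: 856
3: -
4: -
5: -
6: -
7: -
8: 346
9: -
10: -
11: -

5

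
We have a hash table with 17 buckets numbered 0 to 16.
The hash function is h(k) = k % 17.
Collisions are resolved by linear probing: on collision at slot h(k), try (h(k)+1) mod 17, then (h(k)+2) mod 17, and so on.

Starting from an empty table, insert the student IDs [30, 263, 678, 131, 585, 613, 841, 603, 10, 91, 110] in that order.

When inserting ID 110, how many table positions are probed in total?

30: h=13 → slot 13
263: h=8 → slot 8
678: h=15 → slot 15
131: h=12 → slot 12
585: h=7 → slot 7
613: h=1 → slot 1
841: h=8, probe 8,9 → slot 9
603: h=8, probe 8,9,10 → slot 10
10: h=10, probe 10,11 → slot 11
91: h=6 → slot 6
110: h=8, probe 8,9,10,11,12,13,14 → slot 14
Table: [—, 613, —, —, —, —, 91, 585, 263, 841, 603, 10, 131, 30, 110, 678, —]

7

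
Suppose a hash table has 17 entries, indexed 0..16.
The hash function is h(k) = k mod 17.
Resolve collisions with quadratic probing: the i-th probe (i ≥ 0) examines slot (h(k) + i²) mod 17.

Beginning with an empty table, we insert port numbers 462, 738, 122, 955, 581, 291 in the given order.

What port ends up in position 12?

462: h=3 -> slot 3
738: h=7 -> slot 7
122: h=3, probe 3,4 -> slot 4
955: h=3, probe 3,4,7,12 -> slot 12
581: h=3, probe 3,4,7,12,2 -> slot 2
291: h=2, probe 2,3,6 -> slot 6
Table: [—, —, 581, 462, 122, —, 291, 738, —, —, —, —, 955, —, —, —, —]

955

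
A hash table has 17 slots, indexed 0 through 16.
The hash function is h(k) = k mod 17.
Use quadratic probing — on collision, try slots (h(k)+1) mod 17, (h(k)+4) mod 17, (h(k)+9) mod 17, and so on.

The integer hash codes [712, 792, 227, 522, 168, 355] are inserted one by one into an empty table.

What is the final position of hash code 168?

Insert 712: h=15, slot 15 empty => index 15.
Insert 792: h=10, slot 10 empty => index 10.
Insert 227: h=6, slot 6 empty => index 6.
Insert 522: h=12, slot 12 empty => index 12.
Insert 168: h=15, slot 15 occupied => index 16.
Insert 355: h=15, slots 15,16 occupied => index 2.
Table: [—, —, 355, —, —, —, 227, —, —, —, 792, —, 522, —, —, 712, 168]

16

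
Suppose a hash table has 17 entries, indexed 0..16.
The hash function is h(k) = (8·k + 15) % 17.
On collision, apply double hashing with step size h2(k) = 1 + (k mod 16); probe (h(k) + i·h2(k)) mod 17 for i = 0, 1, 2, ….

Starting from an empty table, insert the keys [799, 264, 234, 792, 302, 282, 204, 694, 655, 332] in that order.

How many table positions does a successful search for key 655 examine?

2

Insert 799: h=15, slot 15 empty -> index 15.
Insert 264: h=2, slot 2 empty -> index 2.
Insert 234: h=0, slot 0 empty -> index 0.
Insert 792: h=10, slot 10 empty -> index 10.
Insert 302: h=0, h2=15, slots 0,15 occupied -> index 13.
Insert 282: h=10, h2=11, slot 10 occupied -> index 4.
Insert 204: h=15, h2=13, slot 15 occupied -> index 11.
Insert 694: h=8, slot 8 empty -> index 8.
Insert 655: h=2, h2=16, slot 2 occupied -> index 1.
Insert 332: h=2, h2=13, slots 2,15,11 occupied -> index 7.
Table: [234, 655, 264, —, 282, —, —, 332, 694, —, 792, 204, —, 302, —, 799, —]
Lookup 655: h=2, h2=16, probe 2,1 → found at 1.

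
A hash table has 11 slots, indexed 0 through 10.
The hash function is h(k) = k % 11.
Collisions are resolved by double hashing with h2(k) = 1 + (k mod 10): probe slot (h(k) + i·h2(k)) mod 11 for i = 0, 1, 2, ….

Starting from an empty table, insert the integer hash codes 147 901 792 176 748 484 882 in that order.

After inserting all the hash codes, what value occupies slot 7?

176

Insert 147: h=4, slot 4 empty -> index 4.
Insert 901: h=10, slot 10 empty -> index 10.
Insert 792: h=0, slot 0 empty -> index 0.
Insert 176: h=0, h2=7, slot 0 occupied -> index 7.
Insert 748: h=0, h2=9, slot 0 occupied -> index 9.
Insert 484: h=0, h2=5, slot 0 occupied -> index 5.
Insert 882: h=2, slot 2 empty -> index 2.
Table: [792, ., 882, ., 147, 484, ., 176, ., 748, 901]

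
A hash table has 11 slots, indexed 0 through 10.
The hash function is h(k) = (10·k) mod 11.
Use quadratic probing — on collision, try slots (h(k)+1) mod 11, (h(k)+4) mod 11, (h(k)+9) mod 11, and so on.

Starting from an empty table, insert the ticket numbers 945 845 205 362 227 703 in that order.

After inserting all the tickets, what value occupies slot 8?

227

945: h=1 -> slot 1
845: h=2 -> slot 2
205: h=4 -> slot 4
362: h=1, probe 1,2,5 -> slot 5
227: h=4, probe 4,5,8 -> slot 8
703: h=1, probe 1,2,5,10 -> slot 10
Table: [-, 945, 845, -, 205, 362, -, -, 227, -, 703]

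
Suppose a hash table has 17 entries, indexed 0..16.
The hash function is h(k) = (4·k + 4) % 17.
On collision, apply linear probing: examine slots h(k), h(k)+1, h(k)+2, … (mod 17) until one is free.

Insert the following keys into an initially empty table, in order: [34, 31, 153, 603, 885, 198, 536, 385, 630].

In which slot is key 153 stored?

5

Insert 34: h=4, slot 4 empty → index 4.
Insert 31: h=9, slot 9 empty → index 9.
Insert 153: h=4, slot 4 occupied → index 5.
Insert 603: h=2, slot 2 empty → index 2.
Insert 885: h=8, slot 8 empty → index 8.
Insert 198: h=14, slot 14 empty → index 14.
Insert 536: h=6, slot 6 empty → index 6.
Insert 385: h=14, slot 14 occupied → index 15.
Insert 630: h=8, slots 8,9 occupied → index 10.
Table: [—, —, 603, —, 34, 153, 536, —, 885, 31, 630, —, —, —, 198, 385, —]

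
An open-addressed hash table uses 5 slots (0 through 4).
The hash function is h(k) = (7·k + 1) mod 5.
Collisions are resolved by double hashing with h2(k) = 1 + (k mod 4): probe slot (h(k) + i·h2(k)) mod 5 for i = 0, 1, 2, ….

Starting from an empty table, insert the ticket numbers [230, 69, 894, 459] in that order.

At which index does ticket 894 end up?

2

230: h=1 → slot 1
69: h=4 → slot 4
894: h=4, h2=3, probe 4,2 → slot 2
459: h=4, h2=4, probe 4,3 → slot 3
Table: [_, 230, 894, 459, 69]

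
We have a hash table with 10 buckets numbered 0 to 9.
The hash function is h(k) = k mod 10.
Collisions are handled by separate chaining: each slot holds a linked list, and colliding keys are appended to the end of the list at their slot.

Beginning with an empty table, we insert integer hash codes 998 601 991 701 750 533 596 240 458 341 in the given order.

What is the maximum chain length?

998 -> bucket 8
601 -> bucket 1
991 -> bucket 1 (collision)
701 -> bucket 1 (collision)
750 -> bucket 0
533 -> bucket 3
596 -> bucket 6
240 -> bucket 0 (collision)
458 -> bucket 8 (collision)
341 -> bucket 1 (collision)
Final buckets:
0: 750 -> 240
1: 601 -> 991 -> 701 -> 341
2: .
3: 533
4: .
5: .
6: 596
7: .
8: 998 -> 458
9: .

4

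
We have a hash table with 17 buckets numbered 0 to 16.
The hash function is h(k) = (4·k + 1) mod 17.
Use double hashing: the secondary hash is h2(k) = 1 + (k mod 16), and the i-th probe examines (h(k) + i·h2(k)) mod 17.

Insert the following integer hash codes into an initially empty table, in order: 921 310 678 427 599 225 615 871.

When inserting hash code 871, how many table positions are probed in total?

3

Insert 921: h=13, slot 13 empty → index 13.
Insert 310: h=0, slot 0 empty → index 0.
Insert 678: h=10, slot 10 empty → index 10.
Insert 427: h=9, slot 9 empty → index 9.
Insert 599: h=0, h2=8, slot 0 occupied → index 8.
Insert 225: h=0, h2=2, slot 0 occupied → index 2.
Insert 615: h=13, h2=8, slot 13 occupied → index 4.
Insert 871: h=0, h2=8, slots 0,8 occupied → index 16.
Table: [310, _, 225, _, 615, _, _, _, 599, 427, 678, _, _, 921, _, _, 871]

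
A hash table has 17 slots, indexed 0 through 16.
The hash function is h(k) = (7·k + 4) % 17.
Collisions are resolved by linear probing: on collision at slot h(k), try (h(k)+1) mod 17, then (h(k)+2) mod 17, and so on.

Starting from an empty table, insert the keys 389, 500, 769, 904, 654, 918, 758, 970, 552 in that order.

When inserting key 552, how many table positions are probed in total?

389 hashes to 7; slot 7 is free -> place at 7.
500 hashes to 2; slot 2 is free -> place at 2.
769 hashes to 15; slot 15 is free -> place at 15.
904 hashes to 8; slot 8 is free -> place at 8.
654 hashes to 9; slot 9 is free -> place at 9.
918 hashes to 4; slot 4 is free -> place at 4.
758 hashes to 6; slot 6 is free -> place at 6.
970 hashes to 11; slot 11 is free -> place at 11.
552 hashes to 9; 9 taken -> place at 10.
Table: [_, _, 500, _, 918, _, 758, 389, 904, 654, 552, 970, _, _, _, 769, _]

2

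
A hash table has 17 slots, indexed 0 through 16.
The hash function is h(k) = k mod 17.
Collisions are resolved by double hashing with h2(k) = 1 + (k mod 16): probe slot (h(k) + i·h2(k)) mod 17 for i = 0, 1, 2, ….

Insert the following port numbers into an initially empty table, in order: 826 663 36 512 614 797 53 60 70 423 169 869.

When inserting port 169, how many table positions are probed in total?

4

Insert 826: h=10, slot 10 empty => index 10.
Insert 663: h=0, slot 0 empty => index 0.
Insert 36: h=2, slot 2 empty => index 2.
Insert 512: h=2, h2=1, slot 2 occupied => index 3.
Insert 614: h=2, h2=7, slot 2 occupied => index 9.
Insert 797: h=15, slot 15 empty => index 15.
Insert 53: h=2, h2=6, slot 2 occupied => index 8.
Insert 60: h=9, h2=13, slot 9 occupied => index 5.
Insert 70: h=2, h2=7, slots 2,9 occupied => index 16.
Insert 423: h=15, h2=8, slot 15 occupied => index 6.
Insert 169: h=16, h2=10, slots 16,9,2 occupied => index 12.
Insert 869: h=2, h2=6, slots 2,8 occupied => index 14.
Table: [663, ., 36, 512, ., 60, 423, ., 53, 614, 826, ., 169, ., 869, 797, 70]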